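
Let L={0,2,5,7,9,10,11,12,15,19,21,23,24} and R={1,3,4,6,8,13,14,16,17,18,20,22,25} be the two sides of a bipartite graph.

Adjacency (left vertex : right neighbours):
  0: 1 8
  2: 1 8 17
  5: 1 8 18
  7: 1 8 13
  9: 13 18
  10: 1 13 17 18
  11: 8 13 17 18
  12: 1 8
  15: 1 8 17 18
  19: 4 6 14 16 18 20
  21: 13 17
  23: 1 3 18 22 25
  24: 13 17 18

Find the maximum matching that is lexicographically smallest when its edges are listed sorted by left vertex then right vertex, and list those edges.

Lex-smallest maximum matching: {(0,1), (2,8), (5,18), (7,13), (10,17), (19,4), (23,3)}

|M| = 7 (so the lex-smallest maximum matching has 7 edges)
process left vertices in ascending order; for each, take the smallest-labelled available neighbour that still permits 7 edges overall, or leave it unmatched if none does
lex-smallest matching: {0-1, 2-8, 5-18, 7-13, 10-17, 19-4, 23-3}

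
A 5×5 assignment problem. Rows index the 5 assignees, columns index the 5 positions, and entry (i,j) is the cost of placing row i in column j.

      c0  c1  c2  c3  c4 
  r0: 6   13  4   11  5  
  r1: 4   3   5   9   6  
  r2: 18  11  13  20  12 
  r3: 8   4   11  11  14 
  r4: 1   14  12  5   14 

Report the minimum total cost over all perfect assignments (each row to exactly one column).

optimal assignment: row0→col2 (cost 4), row1→col0 (cost 4), row2→col4 (cost 12), row3→col1 (cost 4), row4→col3 (cost 5)
total = 4 + 4 + 12 + 4 + 5 = 29

Minimum assignment cost: 29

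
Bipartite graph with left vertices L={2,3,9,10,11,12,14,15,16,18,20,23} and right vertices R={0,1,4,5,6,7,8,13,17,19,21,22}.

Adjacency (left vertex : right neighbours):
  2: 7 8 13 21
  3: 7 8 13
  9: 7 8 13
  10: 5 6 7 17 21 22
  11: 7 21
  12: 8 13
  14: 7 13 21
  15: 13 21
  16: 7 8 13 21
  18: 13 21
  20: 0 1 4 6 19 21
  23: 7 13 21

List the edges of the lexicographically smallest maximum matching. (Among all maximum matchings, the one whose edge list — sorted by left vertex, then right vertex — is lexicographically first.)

|M| = 6 (so the lex-smallest maximum matching has 6 edges)
process left vertices in ascending order; for each, take the smallest-labelled available neighbour that still permits 6 edges overall, or leave it unmatched if none does
lex-smallest matching: {2-7, 3-8, 9-13, 10-5, 11-21, 20-0}

Lex-smallest maximum matching: {(2,7), (3,8), (9,13), (10,5), (11,21), (20,0)}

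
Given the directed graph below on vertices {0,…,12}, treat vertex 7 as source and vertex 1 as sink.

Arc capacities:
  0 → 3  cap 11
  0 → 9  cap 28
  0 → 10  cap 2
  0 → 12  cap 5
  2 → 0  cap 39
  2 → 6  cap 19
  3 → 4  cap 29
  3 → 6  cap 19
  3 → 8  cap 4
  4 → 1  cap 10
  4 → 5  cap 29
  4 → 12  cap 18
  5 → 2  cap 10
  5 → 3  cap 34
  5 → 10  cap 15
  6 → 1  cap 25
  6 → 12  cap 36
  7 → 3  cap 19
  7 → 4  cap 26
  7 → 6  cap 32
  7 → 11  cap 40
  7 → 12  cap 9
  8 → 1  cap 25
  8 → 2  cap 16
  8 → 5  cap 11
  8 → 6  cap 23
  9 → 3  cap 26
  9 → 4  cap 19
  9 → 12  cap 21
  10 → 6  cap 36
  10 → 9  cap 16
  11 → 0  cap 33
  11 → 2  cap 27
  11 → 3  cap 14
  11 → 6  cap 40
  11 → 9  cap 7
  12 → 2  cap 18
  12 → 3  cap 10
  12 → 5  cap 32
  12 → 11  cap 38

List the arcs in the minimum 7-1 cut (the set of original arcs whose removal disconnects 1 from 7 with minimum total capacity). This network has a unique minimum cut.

augment #1: 7→4→1 push 10
augment #2: 7→6→1 push 25
augment #3: 7→3→8→1 push 4
max flow = 39; residual-reachable set from 7 gives S-side
cut edges (S→T): {(3,8), (4,1), (6,1)} total cap 39

Min-cut arcs: {(3,8), (4,1), (6,1)} (total capacity 39)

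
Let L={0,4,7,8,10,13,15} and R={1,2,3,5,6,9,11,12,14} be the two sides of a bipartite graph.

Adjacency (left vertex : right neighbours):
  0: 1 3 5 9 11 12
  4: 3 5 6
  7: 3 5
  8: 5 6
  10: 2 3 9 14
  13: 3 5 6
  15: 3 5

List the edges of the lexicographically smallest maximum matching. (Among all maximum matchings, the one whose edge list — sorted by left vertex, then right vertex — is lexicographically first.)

|M| = 5 (so the lex-smallest maximum matching has 5 edges)
process left vertices in ascending order; for each, take the smallest-labelled available neighbour that still permits 5 edges overall, or leave it unmatched if none does
lex-smallest matching: {0-1, 4-3, 7-5, 8-6, 10-2}

Lex-smallest maximum matching: {(0,1), (4,3), (7,5), (8,6), (10,2)}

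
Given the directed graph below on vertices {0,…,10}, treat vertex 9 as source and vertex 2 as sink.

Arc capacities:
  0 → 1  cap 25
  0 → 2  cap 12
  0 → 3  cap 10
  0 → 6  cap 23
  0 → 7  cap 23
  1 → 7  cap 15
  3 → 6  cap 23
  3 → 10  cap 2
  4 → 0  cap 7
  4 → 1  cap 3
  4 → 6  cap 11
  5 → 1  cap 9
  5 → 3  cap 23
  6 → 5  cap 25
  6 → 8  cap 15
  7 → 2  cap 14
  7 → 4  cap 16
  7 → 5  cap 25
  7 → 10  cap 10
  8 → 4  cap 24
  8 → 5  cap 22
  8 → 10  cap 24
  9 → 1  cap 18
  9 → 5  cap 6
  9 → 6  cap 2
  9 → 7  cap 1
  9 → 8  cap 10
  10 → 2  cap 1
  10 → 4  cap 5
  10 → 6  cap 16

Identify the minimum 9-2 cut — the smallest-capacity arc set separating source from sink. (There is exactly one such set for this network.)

augment #1: 9→7→2 push 1
augment #2: 9→1→7→2 push 13
augment #3: 9→8→10→2 push 1
augment #4: 9→8→4→0→2 push 7
max flow = 22; residual-reachable set from 9 gives S-side
cut edges (S→T): {(4,0), (7,2), (10,2)} total cap 22

Min-cut arcs: {(4,0), (7,2), (10,2)} (total capacity 22)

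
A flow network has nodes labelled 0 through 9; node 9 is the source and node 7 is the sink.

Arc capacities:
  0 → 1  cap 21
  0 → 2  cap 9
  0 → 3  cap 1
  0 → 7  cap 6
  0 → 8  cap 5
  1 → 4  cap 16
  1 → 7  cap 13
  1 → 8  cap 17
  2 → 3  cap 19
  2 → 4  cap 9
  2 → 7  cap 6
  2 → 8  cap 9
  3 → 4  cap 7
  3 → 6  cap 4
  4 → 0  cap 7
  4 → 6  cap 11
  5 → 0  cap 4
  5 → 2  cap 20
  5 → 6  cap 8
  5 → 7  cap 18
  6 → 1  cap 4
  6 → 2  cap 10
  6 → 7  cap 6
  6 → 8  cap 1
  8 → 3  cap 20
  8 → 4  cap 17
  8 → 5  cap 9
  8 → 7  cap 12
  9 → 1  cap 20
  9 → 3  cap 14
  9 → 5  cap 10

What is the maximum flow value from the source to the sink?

augment #1: 9→1→7 bottleneck 13, total now 13
augment #2: 9→5→7 bottleneck 10, total now 23
augment #3: 9→1→8→7 bottleneck 7, total now 30
augment #4: 9→3→6→7 bottleneck 4, total now 34
augment #5: 9→3→4→0→7 bottleneck 6, total now 40
augment #6: 9→3→4→6→7 bottleneck 1, total now 41

Maximum flow value: 41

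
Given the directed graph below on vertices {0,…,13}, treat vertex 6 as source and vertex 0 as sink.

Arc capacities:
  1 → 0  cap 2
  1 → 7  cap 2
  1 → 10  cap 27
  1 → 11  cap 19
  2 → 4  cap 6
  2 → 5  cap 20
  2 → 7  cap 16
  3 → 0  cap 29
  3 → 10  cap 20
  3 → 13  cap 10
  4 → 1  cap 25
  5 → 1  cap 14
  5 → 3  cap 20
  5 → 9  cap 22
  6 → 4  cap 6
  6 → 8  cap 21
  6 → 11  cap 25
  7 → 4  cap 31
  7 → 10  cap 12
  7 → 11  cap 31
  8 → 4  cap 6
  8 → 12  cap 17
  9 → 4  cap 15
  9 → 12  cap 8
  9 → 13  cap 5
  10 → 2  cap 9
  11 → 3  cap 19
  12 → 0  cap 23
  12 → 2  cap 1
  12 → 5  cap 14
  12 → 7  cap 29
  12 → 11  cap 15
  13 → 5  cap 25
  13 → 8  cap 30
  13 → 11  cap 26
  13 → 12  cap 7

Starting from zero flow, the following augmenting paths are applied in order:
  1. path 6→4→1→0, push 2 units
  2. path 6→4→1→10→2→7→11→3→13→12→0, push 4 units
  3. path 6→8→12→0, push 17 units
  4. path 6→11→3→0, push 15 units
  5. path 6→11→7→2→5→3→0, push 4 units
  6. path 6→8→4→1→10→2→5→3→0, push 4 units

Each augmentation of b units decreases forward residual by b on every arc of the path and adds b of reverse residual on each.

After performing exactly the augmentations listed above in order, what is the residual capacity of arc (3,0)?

Residual capacity of (3,0): 6

after path 1 (6→4→1→0, push 2): res(3,0)=29
after path 2 (6→4→1→10→2→7→11→3→13→12→0, push 4): res(3,0)=29
after path 3 (6→8→12→0, push 17): res(3,0)=29
after path 4 (6→11→3→0, push 15): res(3,0)=14
after path 5 (6→11→7→2→5→3→0, push 4): res(3,0)=10
after path 6 (6→8→4→1→10→2→5→3→0, push 4): res(3,0)=6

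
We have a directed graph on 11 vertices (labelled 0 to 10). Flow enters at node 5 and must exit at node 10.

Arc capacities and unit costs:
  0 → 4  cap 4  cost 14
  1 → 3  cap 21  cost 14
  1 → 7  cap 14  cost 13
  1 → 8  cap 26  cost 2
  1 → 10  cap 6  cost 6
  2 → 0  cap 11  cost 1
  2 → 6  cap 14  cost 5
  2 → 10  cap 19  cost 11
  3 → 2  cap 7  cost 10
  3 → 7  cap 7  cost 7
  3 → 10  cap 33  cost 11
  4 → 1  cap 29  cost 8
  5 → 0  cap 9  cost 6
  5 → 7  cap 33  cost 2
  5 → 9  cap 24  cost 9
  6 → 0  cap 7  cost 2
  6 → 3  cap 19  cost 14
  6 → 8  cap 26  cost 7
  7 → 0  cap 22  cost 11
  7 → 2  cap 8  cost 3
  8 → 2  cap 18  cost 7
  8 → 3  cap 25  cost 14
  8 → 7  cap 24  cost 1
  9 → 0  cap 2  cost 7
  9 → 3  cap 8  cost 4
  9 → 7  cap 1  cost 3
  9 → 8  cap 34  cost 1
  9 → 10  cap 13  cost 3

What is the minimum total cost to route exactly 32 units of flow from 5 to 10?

shortest-cost path #1: 5→9→10 push 13 @ unit cost 12 (adds 156)
shortest-cost path #2: 5→7→2→10 push 8 @ unit cost 16 (adds 128)
shortest-cost path #3: 5→9→3→10 push 8 @ unit cost 24 (adds 192)
shortest-cost path #4: 5→9→8→2→10 push 3 @ unit cost 28 (adds 84)
total cost = 560

Minimum cost for 32 units: 560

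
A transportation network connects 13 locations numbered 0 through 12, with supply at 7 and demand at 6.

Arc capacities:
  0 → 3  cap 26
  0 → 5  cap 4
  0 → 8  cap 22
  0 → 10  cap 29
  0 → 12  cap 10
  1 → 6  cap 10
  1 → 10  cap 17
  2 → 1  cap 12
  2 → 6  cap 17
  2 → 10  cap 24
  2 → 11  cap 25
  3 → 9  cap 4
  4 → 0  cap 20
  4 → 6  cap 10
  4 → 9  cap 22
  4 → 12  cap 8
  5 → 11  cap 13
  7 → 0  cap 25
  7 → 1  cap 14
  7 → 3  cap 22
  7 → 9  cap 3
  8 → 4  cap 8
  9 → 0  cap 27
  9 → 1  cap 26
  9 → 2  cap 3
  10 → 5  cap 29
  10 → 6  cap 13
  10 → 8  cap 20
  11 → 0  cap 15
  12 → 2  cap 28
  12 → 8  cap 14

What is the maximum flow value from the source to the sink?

Maximum flow value: 44

augment #1: 7→1→6 bottleneck 10, total now 10
augment #2: 7→0→10→6 bottleneck 13, total now 23
augment #3: 7→9→2→6 bottleneck 3, total now 26
augment #4: 7→0→8→4→6 bottleneck 8, total now 34
augment #5: 7→0→12→2→6 bottleneck 4, total now 38
augment #6: 7→1→10→0→12→2→6 bottleneck 4, total now 42
augment #7: 7→3→9→0→12→2→6 bottleneck 2, total now 44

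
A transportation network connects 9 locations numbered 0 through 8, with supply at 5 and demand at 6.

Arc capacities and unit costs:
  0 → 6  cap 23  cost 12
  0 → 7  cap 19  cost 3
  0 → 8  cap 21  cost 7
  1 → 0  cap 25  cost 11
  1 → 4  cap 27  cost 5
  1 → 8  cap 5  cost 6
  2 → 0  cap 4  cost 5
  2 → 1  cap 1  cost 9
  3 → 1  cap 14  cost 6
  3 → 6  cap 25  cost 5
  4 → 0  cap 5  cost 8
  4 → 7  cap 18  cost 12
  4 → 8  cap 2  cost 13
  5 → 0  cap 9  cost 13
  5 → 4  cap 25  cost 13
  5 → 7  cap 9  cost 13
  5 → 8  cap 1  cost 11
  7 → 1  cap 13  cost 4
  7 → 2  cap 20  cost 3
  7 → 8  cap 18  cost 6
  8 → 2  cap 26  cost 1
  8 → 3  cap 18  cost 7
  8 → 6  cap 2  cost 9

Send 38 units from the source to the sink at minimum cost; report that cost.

shortest-cost path #1: 5→8→6 push 1 @ unit cost 20 (adds 20)
shortest-cost path #2: 5→0→6 push 9 @ unit cost 25 (adds 225)
shortest-cost path #3: 5→7→8→6 push 1 @ unit cost 28 (adds 28)
shortest-cost path #4: 5→7→8→3→6 push 8 @ unit cost 31 (adds 248)
shortest-cost path #5: 5→4→0→6 push 5 @ unit cost 33 (adds 165)
shortest-cost path #6: 5→4→8→3→6 push 2 @ unit cost 38 (adds 76)
shortest-cost path #7: 5→4→7→8→3→6 push 8 @ unit cost 43 (adds 344)
shortest-cost path #8: 5→4→7→2→0→6 push 4 @ unit cost 45 (adds 180)
total cost = 1286

Minimum cost for 38 units: 1286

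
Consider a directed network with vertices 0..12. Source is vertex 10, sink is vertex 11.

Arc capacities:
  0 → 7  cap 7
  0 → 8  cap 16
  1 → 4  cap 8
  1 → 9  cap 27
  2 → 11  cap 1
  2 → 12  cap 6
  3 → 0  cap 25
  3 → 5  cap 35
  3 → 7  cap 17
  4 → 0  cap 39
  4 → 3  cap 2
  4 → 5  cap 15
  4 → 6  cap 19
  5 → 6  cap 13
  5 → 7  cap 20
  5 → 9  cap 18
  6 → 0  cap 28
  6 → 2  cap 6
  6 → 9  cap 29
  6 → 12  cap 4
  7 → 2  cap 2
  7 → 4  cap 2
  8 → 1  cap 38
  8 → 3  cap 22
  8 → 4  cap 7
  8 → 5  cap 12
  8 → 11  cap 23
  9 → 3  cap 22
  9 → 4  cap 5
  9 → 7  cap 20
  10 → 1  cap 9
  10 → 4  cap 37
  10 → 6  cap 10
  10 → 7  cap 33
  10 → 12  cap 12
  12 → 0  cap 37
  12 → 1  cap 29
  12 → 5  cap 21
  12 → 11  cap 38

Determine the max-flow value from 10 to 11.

augment #1: 10→12→11 bottleneck 12, total now 12
augment #2: 10→6→2→11 bottleneck 1, total now 13
augment #3: 10→6→12→11 bottleneck 4, total now 17
augment #4: 10→4→0→8→11 bottleneck 16, total now 33
augment #5: 10→6→2→12→11 bottleneck 5, total now 38
augment #6: 10→7→2→12→11 bottleneck 1, total now 39

Maximum flow value: 39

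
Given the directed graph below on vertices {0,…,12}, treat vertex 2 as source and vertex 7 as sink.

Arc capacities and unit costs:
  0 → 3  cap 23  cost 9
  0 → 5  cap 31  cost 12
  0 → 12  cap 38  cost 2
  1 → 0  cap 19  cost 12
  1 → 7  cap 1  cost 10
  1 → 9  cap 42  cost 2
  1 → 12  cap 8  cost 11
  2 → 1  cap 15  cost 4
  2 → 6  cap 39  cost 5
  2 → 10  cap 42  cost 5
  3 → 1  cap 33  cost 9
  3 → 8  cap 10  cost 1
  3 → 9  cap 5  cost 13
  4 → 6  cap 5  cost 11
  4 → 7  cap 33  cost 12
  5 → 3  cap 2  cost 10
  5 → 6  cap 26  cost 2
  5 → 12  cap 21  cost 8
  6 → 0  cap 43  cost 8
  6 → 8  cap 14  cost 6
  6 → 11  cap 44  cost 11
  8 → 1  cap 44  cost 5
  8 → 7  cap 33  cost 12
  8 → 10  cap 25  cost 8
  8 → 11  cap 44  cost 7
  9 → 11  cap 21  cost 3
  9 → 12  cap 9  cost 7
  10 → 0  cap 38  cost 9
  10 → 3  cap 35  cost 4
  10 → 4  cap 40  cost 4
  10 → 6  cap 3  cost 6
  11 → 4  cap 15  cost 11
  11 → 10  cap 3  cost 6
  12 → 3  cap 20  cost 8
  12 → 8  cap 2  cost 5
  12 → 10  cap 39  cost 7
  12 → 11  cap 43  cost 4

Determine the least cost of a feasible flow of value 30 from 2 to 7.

Minimum cost for 30 units: 623

shortest-cost path #1: 2→1→7 push 1 @ unit cost 14 (adds 14)
shortest-cost path #2: 2→10→4→7 push 29 @ unit cost 21 (adds 609)
total cost = 623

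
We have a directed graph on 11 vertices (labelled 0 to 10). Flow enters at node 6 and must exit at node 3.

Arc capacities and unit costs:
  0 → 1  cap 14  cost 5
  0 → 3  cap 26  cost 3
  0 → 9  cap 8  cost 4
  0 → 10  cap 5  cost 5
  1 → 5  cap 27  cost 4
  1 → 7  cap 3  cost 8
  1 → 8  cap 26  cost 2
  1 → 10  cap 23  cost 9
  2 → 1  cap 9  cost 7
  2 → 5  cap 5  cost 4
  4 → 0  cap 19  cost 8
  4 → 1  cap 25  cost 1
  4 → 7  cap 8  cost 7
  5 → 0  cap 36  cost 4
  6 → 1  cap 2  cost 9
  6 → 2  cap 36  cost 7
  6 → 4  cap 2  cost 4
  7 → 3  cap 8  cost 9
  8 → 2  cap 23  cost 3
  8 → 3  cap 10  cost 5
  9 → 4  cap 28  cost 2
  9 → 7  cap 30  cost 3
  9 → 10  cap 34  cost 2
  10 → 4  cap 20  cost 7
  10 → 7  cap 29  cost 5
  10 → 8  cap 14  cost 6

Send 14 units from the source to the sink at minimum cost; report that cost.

Minimum cost for 14 units: 251

shortest-cost path #1: 6→4→1→8→3 push 2 @ unit cost 12 (adds 24)
shortest-cost path #2: 6→1→8→3 push 2 @ unit cost 16 (adds 32)
shortest-cost path #3: 6→2→5→0→3 push 5 @ unit cost 18 (adds 90)
shortest-cost path #4: 6→2→1→8→3 push 5 @ unit cost 21 (adds 105)
total cost = 251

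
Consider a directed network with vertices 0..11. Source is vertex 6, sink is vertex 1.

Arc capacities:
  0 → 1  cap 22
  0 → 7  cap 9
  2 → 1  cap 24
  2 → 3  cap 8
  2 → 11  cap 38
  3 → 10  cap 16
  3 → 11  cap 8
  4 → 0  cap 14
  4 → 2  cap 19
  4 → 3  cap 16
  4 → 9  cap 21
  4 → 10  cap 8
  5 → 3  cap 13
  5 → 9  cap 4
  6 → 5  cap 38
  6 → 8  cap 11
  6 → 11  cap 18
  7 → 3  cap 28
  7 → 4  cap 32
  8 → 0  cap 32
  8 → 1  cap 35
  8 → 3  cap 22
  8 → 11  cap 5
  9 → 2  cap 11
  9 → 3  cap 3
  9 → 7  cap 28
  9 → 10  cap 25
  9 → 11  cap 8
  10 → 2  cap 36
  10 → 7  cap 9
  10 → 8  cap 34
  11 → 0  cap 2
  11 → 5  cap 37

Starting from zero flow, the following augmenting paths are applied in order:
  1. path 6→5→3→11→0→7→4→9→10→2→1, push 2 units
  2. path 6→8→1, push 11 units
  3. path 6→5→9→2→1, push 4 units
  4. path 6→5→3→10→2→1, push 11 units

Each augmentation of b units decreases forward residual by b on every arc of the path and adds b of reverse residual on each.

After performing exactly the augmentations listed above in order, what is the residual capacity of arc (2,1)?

after path 1 (6→5→3→11→0→7→4→9→10→2→1, push 2): res(2,1)=22
after path 2 (6→8→1, push 11): res(2,1)=22
after path 3 (6→5→9→2→1, push 4): res(2,1)=18
after path 4 (6→5→3→10→2→1, push 11): res(2,1)=7

Residual capacity of (2,1): 7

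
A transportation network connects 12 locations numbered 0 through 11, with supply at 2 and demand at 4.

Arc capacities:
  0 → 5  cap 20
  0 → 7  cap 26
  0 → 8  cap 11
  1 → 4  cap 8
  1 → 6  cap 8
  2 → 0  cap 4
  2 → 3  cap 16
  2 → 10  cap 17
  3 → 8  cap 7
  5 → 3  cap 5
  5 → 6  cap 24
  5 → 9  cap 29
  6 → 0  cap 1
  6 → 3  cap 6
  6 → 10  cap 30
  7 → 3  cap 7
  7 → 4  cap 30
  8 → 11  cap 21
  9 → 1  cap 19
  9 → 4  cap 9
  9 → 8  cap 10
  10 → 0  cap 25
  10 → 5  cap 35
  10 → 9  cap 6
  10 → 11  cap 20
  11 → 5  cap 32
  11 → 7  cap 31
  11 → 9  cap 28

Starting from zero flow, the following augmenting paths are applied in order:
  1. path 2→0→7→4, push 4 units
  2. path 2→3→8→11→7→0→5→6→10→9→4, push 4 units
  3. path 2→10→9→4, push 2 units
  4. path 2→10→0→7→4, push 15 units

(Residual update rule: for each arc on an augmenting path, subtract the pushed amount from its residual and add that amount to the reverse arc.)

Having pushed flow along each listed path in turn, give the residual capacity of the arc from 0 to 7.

Residual capacity of (0,7): 11

after path 1 (2→0→7→4, push 4): res(0,7)=22
after path 2 (2→3→8→11→7→0→5→6→10→9→4, push 4): res(0,7)=26
after path 3 (2→10→9→4, push 2): res(0,7)=26
after path 4 (2→10→0→7→4, push 15): res(0,7)=11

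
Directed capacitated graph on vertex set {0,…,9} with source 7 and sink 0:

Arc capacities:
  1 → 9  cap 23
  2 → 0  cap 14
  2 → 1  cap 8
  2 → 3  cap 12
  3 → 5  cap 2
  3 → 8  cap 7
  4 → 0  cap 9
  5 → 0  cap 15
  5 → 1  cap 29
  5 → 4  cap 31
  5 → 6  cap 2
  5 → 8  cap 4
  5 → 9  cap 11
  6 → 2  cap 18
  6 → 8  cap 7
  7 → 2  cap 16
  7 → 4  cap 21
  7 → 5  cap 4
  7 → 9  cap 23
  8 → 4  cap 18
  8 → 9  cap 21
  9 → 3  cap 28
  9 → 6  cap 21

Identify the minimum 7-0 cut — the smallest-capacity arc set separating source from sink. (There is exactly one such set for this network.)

augment #1: 7→2→0 push 14
augment #2: 7→4→0 push 9
augment #3: 7→5→0 push 4
augment #4: 7→2→3→5→0 push 2
max flow = 29; residual-reachable set from 7 gives S-side
cut edges (S→T): {(2,0), (3,5), (4,0), (7,5)} total cap 29

Min-cut arcs: {(2,0), (3,5), (4,0), (7,5)} (total capacity 29)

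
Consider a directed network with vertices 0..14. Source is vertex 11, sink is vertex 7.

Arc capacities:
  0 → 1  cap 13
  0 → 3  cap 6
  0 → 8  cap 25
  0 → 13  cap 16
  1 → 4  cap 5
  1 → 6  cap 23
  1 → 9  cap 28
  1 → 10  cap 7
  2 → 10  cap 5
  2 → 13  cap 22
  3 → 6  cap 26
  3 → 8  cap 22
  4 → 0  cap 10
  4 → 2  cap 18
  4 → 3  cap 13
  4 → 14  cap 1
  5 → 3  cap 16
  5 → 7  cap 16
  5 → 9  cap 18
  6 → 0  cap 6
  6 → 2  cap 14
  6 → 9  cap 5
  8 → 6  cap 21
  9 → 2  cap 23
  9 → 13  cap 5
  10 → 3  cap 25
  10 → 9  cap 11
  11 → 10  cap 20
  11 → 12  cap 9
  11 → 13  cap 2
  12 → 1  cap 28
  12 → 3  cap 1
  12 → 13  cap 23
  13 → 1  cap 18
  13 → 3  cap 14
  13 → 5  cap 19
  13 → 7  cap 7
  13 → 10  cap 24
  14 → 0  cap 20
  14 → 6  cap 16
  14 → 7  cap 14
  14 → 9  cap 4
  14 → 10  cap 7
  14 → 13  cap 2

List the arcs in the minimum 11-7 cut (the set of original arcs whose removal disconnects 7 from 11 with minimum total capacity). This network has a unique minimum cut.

Min-cut arcs: {(4,14), (5,7), (13,7)} (total capacity 24)

augment #1: 11→13→7 push 2
augment #2: 11→12→13→7 push 5
augment #3: 11→12→13→5→7 push 4
augment #4: 11→10→9→13→5→7 push 5
augment #5: 11→10→9→2→13→5→7 push 6
augment #6: 11→10→3→6→0→13→5→7 push 1
augment #7: 11→10→3→6→0→1→4→14→7 push 1
max flow = 24; residual-reachable set from 11 gives S-side
cut edges (S→T): {(4,14), (5,7), (13,7)} total cap 24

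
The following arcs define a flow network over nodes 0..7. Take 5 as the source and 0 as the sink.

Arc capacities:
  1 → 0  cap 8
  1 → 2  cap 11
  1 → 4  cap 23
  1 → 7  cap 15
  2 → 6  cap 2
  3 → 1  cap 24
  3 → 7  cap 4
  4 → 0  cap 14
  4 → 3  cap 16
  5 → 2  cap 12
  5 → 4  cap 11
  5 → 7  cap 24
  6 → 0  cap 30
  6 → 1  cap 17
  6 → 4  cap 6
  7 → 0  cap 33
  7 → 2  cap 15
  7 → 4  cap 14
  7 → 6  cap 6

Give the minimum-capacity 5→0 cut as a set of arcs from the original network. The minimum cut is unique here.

augment #1: 5→4→0 push 11
augment #2: 5→7→0 push 24
augment #3: 5→2→6→0 push 2
max flow = 37; residual-reachable set from 5 gives S-side
cut edges (S→T): {(2,6), (5,4), (5,7)} total cap 37

Min-cut arcs: {(2,6), (5,4), (5,7)} (total capacity 37)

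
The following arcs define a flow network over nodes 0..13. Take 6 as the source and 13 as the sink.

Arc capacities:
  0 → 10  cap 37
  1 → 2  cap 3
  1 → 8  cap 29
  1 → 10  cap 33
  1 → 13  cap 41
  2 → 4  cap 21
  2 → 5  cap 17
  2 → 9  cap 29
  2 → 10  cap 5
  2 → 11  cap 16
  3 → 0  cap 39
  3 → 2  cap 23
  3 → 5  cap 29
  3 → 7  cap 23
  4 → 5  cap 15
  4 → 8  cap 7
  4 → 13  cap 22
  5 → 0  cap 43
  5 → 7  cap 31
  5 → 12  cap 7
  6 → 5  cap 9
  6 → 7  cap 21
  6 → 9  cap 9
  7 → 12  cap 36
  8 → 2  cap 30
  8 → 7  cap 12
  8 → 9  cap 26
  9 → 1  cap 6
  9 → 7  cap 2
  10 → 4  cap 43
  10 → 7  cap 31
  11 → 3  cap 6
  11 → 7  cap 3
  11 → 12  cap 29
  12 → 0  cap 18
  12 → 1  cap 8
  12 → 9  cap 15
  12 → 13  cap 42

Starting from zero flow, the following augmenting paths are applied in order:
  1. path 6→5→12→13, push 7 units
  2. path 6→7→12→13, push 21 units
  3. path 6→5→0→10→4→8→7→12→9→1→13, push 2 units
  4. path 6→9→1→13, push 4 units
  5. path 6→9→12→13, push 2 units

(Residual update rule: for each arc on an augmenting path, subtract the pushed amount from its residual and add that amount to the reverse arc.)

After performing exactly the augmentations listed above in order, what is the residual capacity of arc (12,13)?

after path 1 (6→5→12→13, push 7): res(12,13)=35
after path 2 (6→7→12→13, push 21): res(12,13)=14
after path 3 (6→5→0→10→4→8→7→12→9→1→13, push 2): res(12,13)=14
after path 4 (6→9→1→13, push 4): res(12,13)=14
after path 5 (6→9→12→13, push 2): res(12,13)=12

Residual capacity of (12,13): 12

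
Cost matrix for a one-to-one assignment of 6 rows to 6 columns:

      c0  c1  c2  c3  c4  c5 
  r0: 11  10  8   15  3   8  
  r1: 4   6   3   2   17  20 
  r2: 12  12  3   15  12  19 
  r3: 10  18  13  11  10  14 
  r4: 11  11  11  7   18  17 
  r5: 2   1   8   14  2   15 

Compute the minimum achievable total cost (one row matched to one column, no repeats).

optimal assignment: row0→col4 (cost 3), row1→col0 (cost 4), row2→col2 (cost 3), row3→col5 (cost 14), row4→col3 (cost 7), row5→col1 (cost 1)
total = 3 + 4 + 3 + 14 + 7 + 1 = 32

Minimum assignment cost: 32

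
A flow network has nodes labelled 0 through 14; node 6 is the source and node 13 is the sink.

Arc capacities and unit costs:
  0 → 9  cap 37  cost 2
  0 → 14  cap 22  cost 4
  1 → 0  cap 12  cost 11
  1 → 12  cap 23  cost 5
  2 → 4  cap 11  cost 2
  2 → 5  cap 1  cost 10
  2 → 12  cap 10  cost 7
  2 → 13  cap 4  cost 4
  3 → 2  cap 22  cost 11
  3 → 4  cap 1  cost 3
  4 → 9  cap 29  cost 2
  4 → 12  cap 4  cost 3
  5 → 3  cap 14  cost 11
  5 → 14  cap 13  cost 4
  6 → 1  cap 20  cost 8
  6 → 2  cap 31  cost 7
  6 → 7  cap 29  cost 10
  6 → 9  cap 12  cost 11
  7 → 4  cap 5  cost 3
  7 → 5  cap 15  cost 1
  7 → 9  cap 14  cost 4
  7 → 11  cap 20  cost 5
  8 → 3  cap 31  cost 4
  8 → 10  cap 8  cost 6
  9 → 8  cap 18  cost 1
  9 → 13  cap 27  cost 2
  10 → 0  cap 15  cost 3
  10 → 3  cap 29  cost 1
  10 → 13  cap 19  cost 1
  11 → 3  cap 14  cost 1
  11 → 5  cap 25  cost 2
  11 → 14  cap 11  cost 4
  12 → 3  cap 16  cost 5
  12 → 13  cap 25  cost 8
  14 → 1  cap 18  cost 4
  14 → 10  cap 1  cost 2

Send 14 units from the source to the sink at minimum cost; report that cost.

shortest-cost path #1: 6→2→13 push 4 @ unit cost 11 (adds 44)
shortest-cost path #2: 6→9→13 push 10 @ unit cost 13 (adds 130)
total cost = 174

Minimum cost for 14 units: 174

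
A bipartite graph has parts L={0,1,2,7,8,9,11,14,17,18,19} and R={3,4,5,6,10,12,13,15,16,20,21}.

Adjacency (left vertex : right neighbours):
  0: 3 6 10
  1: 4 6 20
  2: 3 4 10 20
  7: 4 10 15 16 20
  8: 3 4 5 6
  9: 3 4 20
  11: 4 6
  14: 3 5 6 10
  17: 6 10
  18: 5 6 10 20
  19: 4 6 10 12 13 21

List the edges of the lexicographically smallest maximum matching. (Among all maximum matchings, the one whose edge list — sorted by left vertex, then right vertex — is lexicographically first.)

|M| = 8 (so the lex-smallest maximum matching has 8 edges)
process left vertices in ascending order; for each, take the smallest-labelled available neighbour that still permits 8 edges overall, or leave it unmatched if none does
lex-smallest matching: {0-3, 1-4, 2-10, 7-15, 8-5, 9-20, 11-6, 19-12}

Lex-smallest maximum matching: {(0,3), (1,4), (2,10), (7,15), (8,5), (9,20), (11,6), (19,12)}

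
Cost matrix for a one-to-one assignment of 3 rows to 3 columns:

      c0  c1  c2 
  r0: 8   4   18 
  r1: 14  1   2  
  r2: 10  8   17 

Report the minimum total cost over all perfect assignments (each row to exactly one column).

Minimum assignment cost: 16

optimal assignment: row0→col1 (cost 4), row1→col2 (cost 2), row2→col0 (cost 10)
total = 4 + 2 + 10 = 16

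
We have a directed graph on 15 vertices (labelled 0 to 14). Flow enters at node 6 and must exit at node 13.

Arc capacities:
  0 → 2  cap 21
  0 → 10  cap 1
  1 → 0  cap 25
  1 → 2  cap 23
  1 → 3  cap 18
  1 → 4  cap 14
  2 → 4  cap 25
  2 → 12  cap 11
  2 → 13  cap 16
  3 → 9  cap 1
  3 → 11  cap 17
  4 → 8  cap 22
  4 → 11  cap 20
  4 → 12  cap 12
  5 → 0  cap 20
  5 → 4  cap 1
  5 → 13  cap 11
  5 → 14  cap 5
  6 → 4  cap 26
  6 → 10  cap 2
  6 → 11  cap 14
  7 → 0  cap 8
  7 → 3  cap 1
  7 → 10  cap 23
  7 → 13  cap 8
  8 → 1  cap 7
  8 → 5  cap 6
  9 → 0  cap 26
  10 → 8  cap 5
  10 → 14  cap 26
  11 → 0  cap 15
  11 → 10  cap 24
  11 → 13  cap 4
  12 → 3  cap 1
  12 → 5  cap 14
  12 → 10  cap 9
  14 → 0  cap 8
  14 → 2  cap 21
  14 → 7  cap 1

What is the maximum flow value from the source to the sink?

augment #1: 6→11→13 bottleneck 4, total now 4
augment #2: 6→4→8→5→13 bottleneck 6, total now 10
augment #3: 6→4→12→5→13 bottleneck 5, total now 15
augment #4: 6→10→14→2→13 bottleneck 2, total now 17
augment #5: 6→11→0→2→13 bottleneck 10, total now 27
augment #6: 6→4→8→1→2→13 bottleneck 4, total now 31
augment #7: 6→4→11→10→14→7→13 bottleneck 1, total now 32

Maximum flow value: 32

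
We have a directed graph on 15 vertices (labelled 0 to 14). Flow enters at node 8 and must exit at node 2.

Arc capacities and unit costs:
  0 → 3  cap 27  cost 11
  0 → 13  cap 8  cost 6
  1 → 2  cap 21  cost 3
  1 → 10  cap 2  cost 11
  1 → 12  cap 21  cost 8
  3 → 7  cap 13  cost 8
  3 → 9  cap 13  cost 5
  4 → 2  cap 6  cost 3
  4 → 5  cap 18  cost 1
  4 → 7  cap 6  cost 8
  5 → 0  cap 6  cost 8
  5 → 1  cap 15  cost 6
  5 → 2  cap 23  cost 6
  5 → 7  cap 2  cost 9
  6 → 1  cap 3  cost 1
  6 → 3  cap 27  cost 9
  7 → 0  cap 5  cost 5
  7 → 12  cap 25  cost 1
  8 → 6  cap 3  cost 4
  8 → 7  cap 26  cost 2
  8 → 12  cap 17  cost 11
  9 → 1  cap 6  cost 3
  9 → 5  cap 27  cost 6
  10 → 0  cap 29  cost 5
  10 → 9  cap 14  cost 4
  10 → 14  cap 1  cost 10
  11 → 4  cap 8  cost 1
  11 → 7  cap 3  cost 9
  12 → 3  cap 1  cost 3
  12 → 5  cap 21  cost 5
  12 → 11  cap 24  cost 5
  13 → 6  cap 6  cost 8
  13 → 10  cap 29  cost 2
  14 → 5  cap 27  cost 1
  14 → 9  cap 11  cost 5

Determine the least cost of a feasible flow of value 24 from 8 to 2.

Minimum cost for 24 units: 306

shortest-cost path #1: 8→6→1→2 push 3 @ unit cost 8 (adds 24)
shortest-cost path #2: 8→7→12→11→4→2 push 6 @ unit cost 12 (adds 72)
shortest-cost path #3: 8→7→12→5→2 push 15 @ unit cost 14 (adds 210)
total cost = 306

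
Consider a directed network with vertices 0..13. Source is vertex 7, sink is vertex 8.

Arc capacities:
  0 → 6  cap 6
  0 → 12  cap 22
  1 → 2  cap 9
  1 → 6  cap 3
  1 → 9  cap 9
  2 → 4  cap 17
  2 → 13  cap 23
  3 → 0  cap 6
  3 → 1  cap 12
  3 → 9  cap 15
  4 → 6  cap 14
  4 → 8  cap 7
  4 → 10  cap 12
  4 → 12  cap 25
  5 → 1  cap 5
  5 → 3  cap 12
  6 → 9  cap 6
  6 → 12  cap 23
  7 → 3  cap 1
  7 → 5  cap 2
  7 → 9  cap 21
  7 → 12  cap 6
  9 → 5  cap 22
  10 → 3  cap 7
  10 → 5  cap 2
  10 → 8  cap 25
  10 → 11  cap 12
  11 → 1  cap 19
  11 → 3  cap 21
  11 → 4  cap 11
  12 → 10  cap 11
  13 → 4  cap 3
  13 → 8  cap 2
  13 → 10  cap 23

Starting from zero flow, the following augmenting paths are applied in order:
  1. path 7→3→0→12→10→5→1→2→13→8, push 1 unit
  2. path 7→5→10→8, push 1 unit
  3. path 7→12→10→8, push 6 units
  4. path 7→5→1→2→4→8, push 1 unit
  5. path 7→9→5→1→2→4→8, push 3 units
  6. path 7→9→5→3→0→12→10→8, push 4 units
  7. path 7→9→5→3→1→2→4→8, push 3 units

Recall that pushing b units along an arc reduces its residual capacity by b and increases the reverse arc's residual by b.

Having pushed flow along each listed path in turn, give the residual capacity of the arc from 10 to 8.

after path 1 (7→3→0→12→10→5→1→2→13→8, push 1): res(10,8)=25
after path 2 (7→5→10→8, push 1): res(10,8)=24
after path 3 (7→12→10→8, push 6): res(10,8)=18
after path 4 (7→5→1→2→4→8, push 1): res(10,8)=18
after path 5 (7→9→5→1→2→4→8, push 3): res(10,8)=18
after path 6 (7→9→5→3→0→12→10→8, push 4): res(10,8)=14
after path 7 (7→9→5→3→1→2→4→8, push 3): res(10,8)=14

Residual capacity of (10,8): 14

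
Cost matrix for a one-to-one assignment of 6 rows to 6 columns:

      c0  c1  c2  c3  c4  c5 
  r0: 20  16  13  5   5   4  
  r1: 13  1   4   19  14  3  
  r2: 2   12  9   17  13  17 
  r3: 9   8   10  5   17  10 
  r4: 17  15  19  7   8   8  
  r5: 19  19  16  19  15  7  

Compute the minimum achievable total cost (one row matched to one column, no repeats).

Minimum assignment cost: 32

optimal assignment: row0→col4 (cost 5), row1→col1 (cost 1), row2→col0 (cost 2), row3→col2 (cost 10), row4→col3 (cost 7), row5→col5 (cost 7)
total = 5 + 1 + 2 + 10 + 7 + 7 = 32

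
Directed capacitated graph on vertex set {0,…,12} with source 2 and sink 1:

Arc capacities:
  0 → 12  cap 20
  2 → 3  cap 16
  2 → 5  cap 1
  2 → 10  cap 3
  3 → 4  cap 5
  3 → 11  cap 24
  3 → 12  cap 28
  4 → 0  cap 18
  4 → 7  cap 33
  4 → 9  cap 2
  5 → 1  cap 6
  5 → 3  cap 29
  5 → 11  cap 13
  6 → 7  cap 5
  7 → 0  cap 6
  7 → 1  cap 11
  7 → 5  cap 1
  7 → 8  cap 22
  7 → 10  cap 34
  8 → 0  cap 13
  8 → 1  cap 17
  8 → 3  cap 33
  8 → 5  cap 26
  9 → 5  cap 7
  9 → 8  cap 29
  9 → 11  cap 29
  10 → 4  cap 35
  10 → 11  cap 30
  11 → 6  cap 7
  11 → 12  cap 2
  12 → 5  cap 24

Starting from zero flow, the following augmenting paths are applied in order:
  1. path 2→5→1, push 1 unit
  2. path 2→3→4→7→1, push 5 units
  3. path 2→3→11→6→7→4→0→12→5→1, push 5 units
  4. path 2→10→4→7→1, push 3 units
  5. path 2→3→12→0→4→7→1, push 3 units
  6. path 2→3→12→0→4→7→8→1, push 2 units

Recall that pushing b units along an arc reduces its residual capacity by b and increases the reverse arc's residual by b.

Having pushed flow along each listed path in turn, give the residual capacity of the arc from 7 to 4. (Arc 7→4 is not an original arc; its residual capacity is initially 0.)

Residual capacity of (7,4): 8

after path 1 (2→5→1, push 1): res(7,4)=0
after path 2 (2→3→4→7→1, push 5): res(7,4)=5
after path 3 (2→3→11→6→7→4→0→12→5→1, push 5): res(7,4)=0
after path 4 (2→10→4→7→1, push 3): res(7,4)=3
after path 5 (2→3→12→0→4→7→1, push 3): res(7,4)=6
after path 6 (2→3→12→0→4→7→8→1, push 2): res(7,4)=8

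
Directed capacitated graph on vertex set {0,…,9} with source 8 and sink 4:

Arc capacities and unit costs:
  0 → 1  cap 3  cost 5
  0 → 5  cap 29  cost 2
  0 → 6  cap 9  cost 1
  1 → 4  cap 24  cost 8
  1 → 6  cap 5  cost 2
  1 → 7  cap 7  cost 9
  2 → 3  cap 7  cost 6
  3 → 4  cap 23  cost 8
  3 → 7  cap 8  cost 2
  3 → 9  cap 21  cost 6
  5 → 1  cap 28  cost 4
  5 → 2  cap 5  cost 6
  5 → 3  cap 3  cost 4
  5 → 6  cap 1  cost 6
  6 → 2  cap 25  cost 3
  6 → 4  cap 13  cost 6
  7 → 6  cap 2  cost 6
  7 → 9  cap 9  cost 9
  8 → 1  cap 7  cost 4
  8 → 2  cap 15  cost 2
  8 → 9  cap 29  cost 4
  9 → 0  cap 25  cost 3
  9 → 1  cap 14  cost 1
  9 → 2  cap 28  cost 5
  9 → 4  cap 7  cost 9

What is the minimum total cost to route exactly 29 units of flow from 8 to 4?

shortest-cost path #1: 8→1→4 push 7 @ unit cost 12 (adds 84)
shortest-cost path #2: 8→9→4 push 7 @ unit cost 13 (adds 91)
shortest-cost path #3: 8→9→1→4 push 14 @ unit cost 13 (adds 182)
shortest-cost path #4: 8→9→0→6→4 push 1 @ unit cost 14 (adds 14)
total cost = 371

Minimum cost for 29 units: 371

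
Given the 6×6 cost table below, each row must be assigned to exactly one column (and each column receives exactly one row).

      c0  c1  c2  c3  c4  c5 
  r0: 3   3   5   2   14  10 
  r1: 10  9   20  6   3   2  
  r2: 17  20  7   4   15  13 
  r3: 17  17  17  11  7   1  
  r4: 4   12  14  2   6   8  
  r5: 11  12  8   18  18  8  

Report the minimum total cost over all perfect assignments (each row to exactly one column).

optimal assignment: row0→col1 (cost 3), row1→col4 (cost 3), row2→col3 (cost 4), row3→col5 (cost 1), row4→col0 (cost 4), row5→col2 (cost 8)
total = 3 + 3 + 4 + 1 + 4 + 8 = 23

Minimum assignment cost: 23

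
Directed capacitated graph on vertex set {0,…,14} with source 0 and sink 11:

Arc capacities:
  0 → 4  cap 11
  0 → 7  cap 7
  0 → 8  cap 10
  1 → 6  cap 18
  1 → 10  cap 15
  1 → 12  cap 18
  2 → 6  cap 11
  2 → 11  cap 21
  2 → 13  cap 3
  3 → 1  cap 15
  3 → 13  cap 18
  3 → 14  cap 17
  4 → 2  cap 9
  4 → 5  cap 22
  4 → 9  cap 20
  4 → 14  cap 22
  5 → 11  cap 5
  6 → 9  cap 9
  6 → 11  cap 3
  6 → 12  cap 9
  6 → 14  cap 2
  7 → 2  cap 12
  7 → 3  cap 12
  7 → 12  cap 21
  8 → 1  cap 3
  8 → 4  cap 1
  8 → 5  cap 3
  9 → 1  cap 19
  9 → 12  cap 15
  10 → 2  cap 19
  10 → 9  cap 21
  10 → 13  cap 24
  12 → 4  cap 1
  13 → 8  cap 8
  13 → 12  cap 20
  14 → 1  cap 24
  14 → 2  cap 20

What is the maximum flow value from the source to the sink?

augment #1: 0→4→2→11 bottleneck 9, total now 9
augment #2: 0→4→5→11 bottleneck 2, total now 11
augment #3: 0→7→2→11 bottleneck 7, total now 18
augment #4: 0→8→5→11 bottleneck 3, total now 21
augment #5: 0→8→1→6→11 bottleneck 3, total now 24
augment #6: 0→8→4→14→2→11 bottleneck 1, total now 25

Maximum flow value: 25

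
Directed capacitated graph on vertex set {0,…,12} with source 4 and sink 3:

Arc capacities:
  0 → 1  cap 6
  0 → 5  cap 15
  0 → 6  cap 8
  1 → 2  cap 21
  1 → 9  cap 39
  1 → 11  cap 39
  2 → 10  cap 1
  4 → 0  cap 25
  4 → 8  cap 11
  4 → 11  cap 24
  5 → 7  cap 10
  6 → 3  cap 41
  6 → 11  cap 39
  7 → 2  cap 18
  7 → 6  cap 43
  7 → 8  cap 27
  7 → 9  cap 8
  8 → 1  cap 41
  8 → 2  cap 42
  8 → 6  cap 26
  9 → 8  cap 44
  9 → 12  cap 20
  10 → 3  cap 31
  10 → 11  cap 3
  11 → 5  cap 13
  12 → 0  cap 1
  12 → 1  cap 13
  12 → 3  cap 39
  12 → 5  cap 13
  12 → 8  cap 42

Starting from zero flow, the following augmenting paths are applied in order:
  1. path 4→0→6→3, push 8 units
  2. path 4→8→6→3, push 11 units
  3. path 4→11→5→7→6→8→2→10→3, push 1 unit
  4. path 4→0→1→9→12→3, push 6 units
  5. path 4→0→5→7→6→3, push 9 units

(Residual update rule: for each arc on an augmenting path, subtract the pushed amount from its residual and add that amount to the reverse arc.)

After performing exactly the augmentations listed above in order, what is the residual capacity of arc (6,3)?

Residual capacity of (6,3): 13

after path 1 (4→0→6→3, push 8): res(6,3)=33
after path 2 (4→8→6→3, push 11): res(6,3)=22
after path 3 (4→11→5→7→6→8→2→10→3, push 1): res(6,3)=22
after path 4 (4→0→1→9→12→3, push 6): res(6,3)=22
after path 5 (4→0→5→7→6→3, push 9): res(6,3)=13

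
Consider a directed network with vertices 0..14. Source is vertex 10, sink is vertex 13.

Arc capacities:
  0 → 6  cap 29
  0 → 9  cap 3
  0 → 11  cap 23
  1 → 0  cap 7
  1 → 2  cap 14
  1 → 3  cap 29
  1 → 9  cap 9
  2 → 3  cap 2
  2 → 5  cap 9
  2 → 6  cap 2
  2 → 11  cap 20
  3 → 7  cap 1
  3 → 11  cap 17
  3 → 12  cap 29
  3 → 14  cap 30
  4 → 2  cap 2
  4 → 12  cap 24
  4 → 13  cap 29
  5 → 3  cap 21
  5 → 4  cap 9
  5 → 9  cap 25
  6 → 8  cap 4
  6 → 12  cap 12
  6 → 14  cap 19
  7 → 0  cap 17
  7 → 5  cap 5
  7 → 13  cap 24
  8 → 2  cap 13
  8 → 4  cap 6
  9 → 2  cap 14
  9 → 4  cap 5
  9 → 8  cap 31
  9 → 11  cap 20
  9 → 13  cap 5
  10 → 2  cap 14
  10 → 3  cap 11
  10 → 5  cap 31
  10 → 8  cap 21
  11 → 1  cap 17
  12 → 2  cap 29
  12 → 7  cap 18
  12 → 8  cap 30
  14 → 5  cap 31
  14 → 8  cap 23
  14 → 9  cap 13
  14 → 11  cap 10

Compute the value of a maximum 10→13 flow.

Maximum flow value: 44

augment #1: 10→3→7→13 bottleneck 1, total now 1
augment #2: 10→5→4→13 bottleneck 9, total now 10
augment #3: 10→5→9→13 bottleneck 5, total now 15
augment #4: 10→8→4→13 bottleneck 6, total now 21
augment #5: 10→3→12→7→13 bottleneck 10, total now 31
augment #6: 10→5→9→4→13 bottleneck 5, total now 36
augment #7: 10→2→3→12→7→13 bottleneck 2, total now 38
augment #8: 10→2→6→12→7→13 bottleneck 2, total now 40
augment #9: 10→5→3→12→7→13 bottleneck 4, total now 44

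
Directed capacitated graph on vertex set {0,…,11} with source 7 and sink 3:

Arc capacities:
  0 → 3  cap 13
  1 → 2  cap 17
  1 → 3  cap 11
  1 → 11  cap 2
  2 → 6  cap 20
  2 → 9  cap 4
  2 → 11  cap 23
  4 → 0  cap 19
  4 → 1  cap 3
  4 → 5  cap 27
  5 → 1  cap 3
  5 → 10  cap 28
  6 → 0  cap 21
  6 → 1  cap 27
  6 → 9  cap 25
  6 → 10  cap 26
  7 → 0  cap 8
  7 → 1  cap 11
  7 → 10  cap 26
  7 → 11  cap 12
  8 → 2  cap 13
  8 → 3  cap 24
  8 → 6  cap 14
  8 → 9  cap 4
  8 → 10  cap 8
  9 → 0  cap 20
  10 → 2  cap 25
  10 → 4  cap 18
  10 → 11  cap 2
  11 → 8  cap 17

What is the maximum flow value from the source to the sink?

augment #1: 7→0→3 bottleneck 8, total now 8
augment #2: 7→1→3 bottleneck 11, total now 19
augment #3: 7→11→8→3 bottleneck 12, total now 31
augment #4: 7→10→4→0→3 bottleneck 5, total now 36
augment #5: 7→10→11→8→3 bottleneck 2, total now 38
augment #6: 7→10→2→11→8→3 bottleneck 3, total now 41

Maximum flow value: 41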